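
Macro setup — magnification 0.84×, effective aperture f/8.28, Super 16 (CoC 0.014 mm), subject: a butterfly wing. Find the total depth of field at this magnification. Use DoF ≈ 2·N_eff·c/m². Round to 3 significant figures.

At magnification m, DoF ≈ 2·N_eff·c/m² = 2 × 8.28 × 0.014 / 0.84² = 0.2318 / 0.7056 ≈ 0.329 mm.

0.329 mm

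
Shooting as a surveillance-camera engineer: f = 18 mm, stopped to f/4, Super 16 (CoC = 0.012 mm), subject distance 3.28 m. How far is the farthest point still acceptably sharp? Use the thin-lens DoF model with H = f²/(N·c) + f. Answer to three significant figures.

Hyperfocal distance H = f²/(N·c) + f = 18²/(4 × 0.012) + 18 = 324/0.048 + 18 ≈ 6768.0 mm ≈ 6.768 m.
Far limit Df = s·(H − f)/(H − s) = 3280 × (6768.0 − 18) / (6768.0 − 3280) = 3280 × 6750.0 / 3488.0 ≈ 6347.5 mm ≈ 6.35 m.

6.35 m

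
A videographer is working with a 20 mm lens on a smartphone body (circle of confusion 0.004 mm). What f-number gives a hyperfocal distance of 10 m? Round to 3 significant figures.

f/10

Rearrange H = f²/(N·c) + f for N: N = f² / ((H − f)·c).
N = 20² / ((10000 − 20) × 0.004) = 400 / 39.92 ≈ 10.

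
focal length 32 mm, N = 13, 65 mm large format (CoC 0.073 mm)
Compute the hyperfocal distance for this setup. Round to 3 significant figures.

1.11 m

Hyperfocal distance H = f²/(N·c) + f = 32²/(13 × 0.073) + 32 = 1024/0.949 + 32 ≈ 1111.0 mm ≈ 1.11 m.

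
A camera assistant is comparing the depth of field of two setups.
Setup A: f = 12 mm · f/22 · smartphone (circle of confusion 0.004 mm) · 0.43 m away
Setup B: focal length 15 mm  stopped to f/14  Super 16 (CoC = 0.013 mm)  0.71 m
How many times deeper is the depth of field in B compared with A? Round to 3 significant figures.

4.97

Setup A: H = 12²/(22×0.004) + 12 ≈ 1648.4 mm; DoF = Df − Dn = 577.53 − 342.51 ≈ 235.02 mm.
Setup B: H = 15²/(14×0.013) + 15 ≈ 1251.3 mm; DoF = Df − Dn = 1621.7 − 454.5 ≈ 1167.2 mm.
Ratio = 1167.2 / 235.02 ≈ 4.97.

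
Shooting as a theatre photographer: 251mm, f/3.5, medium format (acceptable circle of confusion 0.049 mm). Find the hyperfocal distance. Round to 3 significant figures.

Hyperfocal distance H = f²/(N·c) + f = 251²/(3.5 × 0.049) + 251 = 63001/0.1715 + 251 ≈ 367603.8 mm ≈ 368 m.

368 m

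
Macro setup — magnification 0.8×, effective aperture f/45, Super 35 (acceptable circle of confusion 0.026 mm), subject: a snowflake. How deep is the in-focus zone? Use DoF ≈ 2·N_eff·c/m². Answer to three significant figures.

3.66 mm

At magnification m, DoF ≈ 2·N_eff·c/m² = 2 × 45 × 0.026 / 0.8² = 2.34 / 0.64 ≈ 3.66 mm.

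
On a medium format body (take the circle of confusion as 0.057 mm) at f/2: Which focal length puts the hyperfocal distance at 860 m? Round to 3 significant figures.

313 mm

From H = f²/(N·c) + f, with f ≪ H: f ≈ √(H·N·c) = √(860000 × 2 × 0.057) = √98040 ≈ 313.1 mm.
The +f correction barely moves this — solving exactly, f² + N·c·f − N·c·H = 0 ⇒ f = (−N·c + √((N·c)² + 4·N·c·H))/2 = (−0.114 + √392160)/2 ≈ 313.06 mm, so f ≈ 313 mm.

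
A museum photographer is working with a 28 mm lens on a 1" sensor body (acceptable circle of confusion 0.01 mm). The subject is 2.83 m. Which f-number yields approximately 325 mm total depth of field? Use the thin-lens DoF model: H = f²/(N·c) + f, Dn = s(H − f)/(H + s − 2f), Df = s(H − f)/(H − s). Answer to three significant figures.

Write h = H − f = f²/(N·c). The thin-lens limits are Dn = s·h/(h + (s−f)) and Df = s·h/(h − (s−f)), so DoF = Df − Dn = 2·s·(s−f)·h / (h² − (s−f)²).
That is a quadratic in h: DoF·h² − 2·s·(s−f)·h − DoF·(s−f)² = 0 ⇒ h = (s−f)·(s + √(s² + DoF²)) / DoF = 2802 × (2830 + √(2830² + 325²)) / 325 = 2802 × (2830 + 2848.60) / 325 ≈ 48958 mm.
Then N = f²/(c·h) = 28² / (0.01 × 48958) = 784 / 489.58 ≈ 1.60.

f/1.60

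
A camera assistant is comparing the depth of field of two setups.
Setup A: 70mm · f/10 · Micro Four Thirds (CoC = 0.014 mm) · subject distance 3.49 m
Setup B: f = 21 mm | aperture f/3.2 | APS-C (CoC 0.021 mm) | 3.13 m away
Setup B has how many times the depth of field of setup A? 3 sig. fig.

Setup A: H = 70²/(10×0.014) + 70 ≈ 35070.0 mm; DoF = Df − Dn = 3867.95 − 3179.33 ≈ 688.62 mm.
Setup B: H = 21²/(3.2×0.021) + 21 ≈ 6583.5 mm; DoF = Df − Dn = 5947.8 − 2123.8 ≈ 3824.0 mm.
Ratio = 3824.0 / 688.62 ≈ 5.55.

5.55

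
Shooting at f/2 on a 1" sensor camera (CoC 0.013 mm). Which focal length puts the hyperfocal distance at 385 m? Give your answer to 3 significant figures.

100 mm

From H = f²/(N·c) + f, with f ≪ H: f ≈ √(H·N·c) = √(385000 × 2 × 0.013) = √10010 ≈ 100.0 mm.
The +f correction barely moves this — solving exactly, f² + N·c·f − N·c·H = 0 ⇒ f = (−N·c + √((N·c)² + 4·N·c·H))/2 = (−0.026 + √40040)/2 ≈ 100.04 mm, so f ≈ 100 mm.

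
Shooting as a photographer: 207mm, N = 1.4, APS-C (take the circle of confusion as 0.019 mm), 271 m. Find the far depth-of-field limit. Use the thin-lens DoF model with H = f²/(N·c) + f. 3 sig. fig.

326 m

Hyperfocal distance H = f²/(N·c) + f = 207²/(1.4 × 0.019) + 207 = 42849/0.0266 + 207 ≈ 1611071.7 mm ≈ 1611 m.
Far limit Df = s·(H − f)/(H − s) = 271000 × (1611071.7 − 207) / (1611071.7 − 271000) = 271000 × 1610864.7 / 1340071.7 ≈ 325762 mm ≈ 326 m.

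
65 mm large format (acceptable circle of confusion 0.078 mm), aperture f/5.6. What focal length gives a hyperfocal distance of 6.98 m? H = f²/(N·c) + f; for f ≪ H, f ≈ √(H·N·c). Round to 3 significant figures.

From H = f²/(N·c) + f, with f ≪ H: f ≈ √(H·N·c) = √(6980 × 5.6 × 0.078) = √3048.9 ≈ 55.22 mm.
Exact: f² + N·c·f − N·c·H = 0 ⇒ f = (−N·c + √((N·c)² + 4·N·c·H))/2 = (−0.4368 + √12196)/2 ≈ 54.999 mm ≈ 55.0 mm.

55.0 mm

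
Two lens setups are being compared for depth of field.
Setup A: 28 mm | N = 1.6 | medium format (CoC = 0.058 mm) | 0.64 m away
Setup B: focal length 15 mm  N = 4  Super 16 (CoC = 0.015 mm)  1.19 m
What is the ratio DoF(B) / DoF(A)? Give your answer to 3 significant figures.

8.87

Setup A: H = 28²/(1.6×0.058) + 28 ≈ 8476.3 mm; DoF = Df − Dn = 689.983 − 596.770 ≈ 93.213 mm.
Setup B: H = 15²/(4×0.015) + 15 ≈ 3765.0 mm; DoF = Df − Dn = 1733.01 − 906.09 ≈ 826.92 mm.
Ratio = 826.92 / 93.213 ≈ 8.87.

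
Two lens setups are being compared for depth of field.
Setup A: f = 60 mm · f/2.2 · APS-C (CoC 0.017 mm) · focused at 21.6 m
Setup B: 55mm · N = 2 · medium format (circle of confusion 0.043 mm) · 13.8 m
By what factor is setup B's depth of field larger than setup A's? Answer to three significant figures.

Setup A: H = 60²/(2.2×0.017) + 60 ≈ 96316.7 mm; DoF = Df − Dn = 27827 − 17650 ≈ 10177 mm.
Setup B: H = 55²/(2×0.043) + 55 ≈ 35229.4 mm; DoF = Df − Dn = 22651 − 9923 ≈ 12728 mm.
Ratio = 12728 / 10177 ≈ 1.25.

1.25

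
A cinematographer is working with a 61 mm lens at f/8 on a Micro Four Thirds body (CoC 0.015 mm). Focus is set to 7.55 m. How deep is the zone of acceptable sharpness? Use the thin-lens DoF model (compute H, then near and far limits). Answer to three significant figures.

Hyperfocal distance H = f²/(N·c) + f = 61²/(8 × 0.015) + 61 = 3721/0.12 + 61 ≈ 31069.3 mm ≈ 31.07 m.
Near limit Dn = s·(H − f)/(H + s − 2f) = 7550 × (31069.3 − 61) / (31069.3 + 7550 − 2 × 61) = 7550 × 31008.3 / 38497.3 ≈ 6081.3 mm.
Far limit Df = s·(H − f)/(H − s) = 7550 × (31069.3 − 61) / (31069.3 − 7550) = 7550 × 31008.3 / 23519.3 ≈ 9954.1 mm.
Depth of field = Df − Dn = 9954.1 − 6081.3 ≈ 3872.8 mm ≈ 3.87 m.

3.87 m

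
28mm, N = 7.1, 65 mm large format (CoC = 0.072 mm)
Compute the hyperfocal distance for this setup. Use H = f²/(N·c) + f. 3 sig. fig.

Hyperfocal distance H = f²/(N·c) + f = 28²/(7.1 × 0.072) + 28 = 784/0.5112 + 28 ≈ 1561.6 mm ≈ 1.56 m.

1.56 m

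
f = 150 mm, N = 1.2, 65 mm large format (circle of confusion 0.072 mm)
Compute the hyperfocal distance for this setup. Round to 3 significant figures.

261 m

Hyperfocal distance H = f²/(N·c) + f = 150²/(1.2 × 0.072) + 150 = 22500/0.0864 + 150 ≈ 260566.7 mm ≈ 261 m.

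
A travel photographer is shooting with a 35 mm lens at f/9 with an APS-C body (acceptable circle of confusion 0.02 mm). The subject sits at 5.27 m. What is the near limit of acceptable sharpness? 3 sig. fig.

Hyperfocal distance H = f²/(N·c) + f = 35²/(9 × 0.02) + 35 = 1225/0.18 + 35 ≈ 6840.6 mm ≈ 6.841 m.
Near limit Dn = s·(H − f)/(H + s − 2f) = 5270 × (6840.6 − 35) / (6840.6 + 5270 − 2 × 35) = 5270 × 6805.6 / 12040.6 ≈ 2978.7 mm ≈ 2.98 m.

2.98 m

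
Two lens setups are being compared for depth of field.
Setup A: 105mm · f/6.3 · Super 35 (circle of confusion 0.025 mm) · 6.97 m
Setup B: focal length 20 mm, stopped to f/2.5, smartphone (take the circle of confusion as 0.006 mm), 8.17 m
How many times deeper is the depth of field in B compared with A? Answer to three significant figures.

3.99

Setup A: H = 105²/(6.3×0.025) + 105 ≈ 70105.0 mm; DoF = Df − Dn = 7727.9 − 6347.5 ≈ 1380.4 mm.
Setup B: H = 20²/(2.5×0.006) + 20 ≈ 26686.7 mm; DoF = Df − Dn = 11766.0 − 6257.5 ≈ 5508.5 mm.
Ratio = 5508.5 / 1380.4 ≈ 3.99.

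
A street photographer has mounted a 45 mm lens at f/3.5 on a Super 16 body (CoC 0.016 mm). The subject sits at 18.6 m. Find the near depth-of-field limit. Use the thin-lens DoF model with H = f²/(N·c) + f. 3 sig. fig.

12.3 m

Hyperfocal distance H = f²/(N·c) + f = 45²/(3.5 × 0.016) + 45 = 2025/0.056 + 45 ≈ 36205.7 mm ≈ 36.21 m.
Near limit Dn = s·(H − f)/(H + s − 2f) = 18600 × (36205.7 − 45) / (36205.7 + 18600 − 2 × 45) = 18600 × 36160.7 / 54715.7 ≈ 12292 mm ≈ 12.3 m.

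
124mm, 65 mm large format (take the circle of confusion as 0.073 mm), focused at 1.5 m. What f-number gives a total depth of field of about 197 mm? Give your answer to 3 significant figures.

f/10

Write h = H − f = f²/(N·c). The thin-lens limits are Dn = s·h/(h + (s−f)) and Df = s·h/(h − (s−f)), so DoF = Df − Dn = 2·s·(s−f)·h / (h² − (s−f)²).
That is a quadratic in h: DoF·h² − 2·s·(s−f)·h − DoF·(s−f)² = 0 ⇒ h = (s−f)·(s + √(s² + DoF²)) / DoF = 1376 × (1500 + √(1500² + 197²)) / 197 = 1376 × (1500 + 1512.88) / 197 ≈ 21044 mm.
Then N = f²/(c·h) = 124² / (0.073 × 21044) = 15376 / 1536.2 ≈ 10.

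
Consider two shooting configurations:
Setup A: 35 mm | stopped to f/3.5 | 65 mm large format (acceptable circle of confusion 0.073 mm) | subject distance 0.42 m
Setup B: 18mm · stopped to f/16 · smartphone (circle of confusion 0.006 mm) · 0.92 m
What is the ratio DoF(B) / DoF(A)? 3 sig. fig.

7.80

Setup A: H = 35²/(3.5×0.073) + 35 ≈ 4829.5 mm; DoF = Df − Dn = 456.671 − 388.781 ≈ 67.890 mm.
Setup B: H = 18²/(16×0.006) + 18 ≈ 3393.0 mm; DoF = Df − Dn = 1255.56 − 725.98 ≈ 529.58 mm.
Ratio = 529.58 / 67.890 ≈ 7.80.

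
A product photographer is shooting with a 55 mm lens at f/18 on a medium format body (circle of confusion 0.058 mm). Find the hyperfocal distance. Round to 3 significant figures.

Hyperfocal distance H = f²/(N·c) + f = 55²/(18 × 0.058) + 55 = 3025/1.044 + 55 ≈ 2952.5 mm ≈ 2.95 m.

2.95 m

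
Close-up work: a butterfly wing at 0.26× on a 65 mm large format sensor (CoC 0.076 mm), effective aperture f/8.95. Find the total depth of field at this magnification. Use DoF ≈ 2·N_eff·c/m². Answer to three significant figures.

20.1 mm

At magnification m, DoF ≈ 2·N_eff·c/m² = 2 × 8.95 × 0.076 / 0.26² = 1.36 / 0.0676 ≈ 20.1 mm.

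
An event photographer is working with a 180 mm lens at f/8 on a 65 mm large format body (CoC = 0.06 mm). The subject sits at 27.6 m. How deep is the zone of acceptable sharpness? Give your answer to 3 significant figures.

Hyperfocal distance H = f²/(N·c) + f = 180²/(8 × 0.06) + 180 = 32400/0.48 + 180 ≈ 67680.0 mm ≈ 67.68 m.
Near limit Dn = s·(H − f)/(H + s − 2f) = 27600 × (67680.0 − 180) / (67680.0 + 27600 − 2 × 180) = 27600 × 67500.0 / 94920.0 ≈ 19627 mm.
Far limit Df = s·(H − f)/(H − s) = 27600 × (67680.0 − 180) / (67680.0 − 27600) = 27600 × 67500.0 / 40080.0 ≈ 46482 mm.
Depth of field = Df − Dn = 46482 − 19627 ≈ 26855 mm ≈ 26.9 m.

26.9 m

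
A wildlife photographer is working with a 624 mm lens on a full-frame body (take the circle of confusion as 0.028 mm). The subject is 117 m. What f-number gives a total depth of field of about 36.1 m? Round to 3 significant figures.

f/18

Write h = H − f = f²/(N·c). The thin-lens limits are Dn = s·h/(h + (s−f)) and Df = s·h/(h − (s−f)), so DoF = Df − Dn = 2·s·(s−f)·h / (h² − (s−f)²).
That is a quadratic in h: DoF·h² − 2·s·(s−f)·h − DoF·(s−f)² = 0 ⇒ h = (s−f)·(s + √(s² + DoF²)) / DoF = 116376 × (117000 + √(117000² + 36100²)) / 36100 = 116376 × (117000 + 122443) / 36100 ≈ 771894 mm.
Then N = f²/(c·h) = 624² / (0.028 × 771894) = 389376 / 21613 ≈ 18.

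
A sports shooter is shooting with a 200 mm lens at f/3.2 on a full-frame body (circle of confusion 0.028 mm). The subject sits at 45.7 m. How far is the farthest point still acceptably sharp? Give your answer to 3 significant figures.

Hyperfocal distance H = f²/(N·c) + f = 200²/(3.2 × 0.028) + 200 = 40000/0.0896 + 200 ≈ 446628.6 mm ≈ 446.6 m.
Far limit Df = s·(H − f)/(H − s) = 45700 × (446628.6 − 200) / (446628.6 − 45700) = 45700 × 446428.6 / 400928.6 ≈ 50886 mm ≈ 50.9 m.

50.9 m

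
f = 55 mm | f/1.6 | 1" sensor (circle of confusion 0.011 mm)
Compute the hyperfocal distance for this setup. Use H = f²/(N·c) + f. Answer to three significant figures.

172 m

Hyperfocal distance H = f²/(N·c) + f = 55²/(1.6 × 0.011) + 55 = 3025/0.0176 + 55 ≈ 171930.0 mm ≈ 172 m.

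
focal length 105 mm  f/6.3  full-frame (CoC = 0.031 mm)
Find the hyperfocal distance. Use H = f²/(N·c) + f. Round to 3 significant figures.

Hyperfocal distance H = f²/(N·c) + f = 105²/(6.3 × 0.031) + 105 = 11025/0.1953 + 105 ≈ 56556.6 mm ≈ 56.6 m.

56.6 m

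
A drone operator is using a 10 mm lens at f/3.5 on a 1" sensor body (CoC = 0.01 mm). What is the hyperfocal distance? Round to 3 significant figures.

Hyperfocal distance H = f²/(N·c) + f = 10²/(3.5 × 0.01) + 10 = 100/0.035 + 10 ≈ 2867.1 mm ≈ 2.87 m.

2.87 m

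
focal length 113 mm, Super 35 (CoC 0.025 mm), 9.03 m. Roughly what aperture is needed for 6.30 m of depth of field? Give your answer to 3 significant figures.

Write h = H − f = f²/(N·c). The thin-lens limits are Dn = s·h/(h + (s−f)) and Df = s·h/(h − (s−f)), so DoF = Df − Dn = 2·s·(s−f)·h / (h² − (s−f)²).
That is a quadratic in h: DoF·h² − 2·s·(s−f)·h − DoF·(s−f)² = 0 ⇒ h = (s−f)·(s + √(s² + DoF²)) / DoF = 8917 × (9030 + √(9030² + 6300²)) / 6300 = 8917 × (9030 + 11010.5) / 6300 ≈ 28365 mm.
Then N = f²/(c·h) = 113² / (0.025 × 28365) = 12769 / 709.13 ≈ 18.

f/18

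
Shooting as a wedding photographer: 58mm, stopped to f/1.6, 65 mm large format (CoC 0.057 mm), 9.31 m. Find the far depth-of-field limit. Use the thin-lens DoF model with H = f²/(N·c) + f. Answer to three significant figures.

Hyperfocal distance H = f²/(N·c) + f = 58²/(1.6 × 0.057) + 58 = 3364/0.0912 + 58 ≈ 36944.0 mm ≈ 36.94 m.
Far limit Df = s·(H − f)/(H − s) = 9310 × (36944.0 − 58) / (36944.0 − 9310) = 9310 × 36886.0 / 27634.0 ≈ 12427 mm ≈ 12.4 m.

12.4 m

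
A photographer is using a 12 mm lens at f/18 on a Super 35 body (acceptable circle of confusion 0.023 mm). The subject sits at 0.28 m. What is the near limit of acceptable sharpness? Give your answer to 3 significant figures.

Hyperfocal distance H = f²/(N·c) + f = 12²/(18 × 0.023) + 12 = 144/0.414 + 12 ≈ 359.8 mm ≈ 0.360 m.
Near limit Dn = s·(H − f)/(H + s − 2f) = 280 × (359.8 − 12) / (359.8 + 280 − 2 × 12) = 280 × 347.8 / 615.8 ≈ 158.15 mm.

158 mm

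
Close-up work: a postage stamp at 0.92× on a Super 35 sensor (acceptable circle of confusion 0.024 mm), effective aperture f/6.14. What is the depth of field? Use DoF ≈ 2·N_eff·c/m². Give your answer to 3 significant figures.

At magnification m, DoF ≈ 2·N_eff·c/m² = 2 × 6.14 × 0.024 / 0.92² = 0.2947 / 0.8464 ≈ 0.348 mm.

0.348 mm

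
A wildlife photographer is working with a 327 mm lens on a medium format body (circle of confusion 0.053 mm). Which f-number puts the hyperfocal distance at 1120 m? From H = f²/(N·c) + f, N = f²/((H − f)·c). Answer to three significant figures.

f/1.80

Rearrange H = f²/(N·c) + f for N: N = f² / ((H − f)·c).
N = 327² / ((1120000 − 327) × 0.053) = 106929 / 59343 ≈ 1.80.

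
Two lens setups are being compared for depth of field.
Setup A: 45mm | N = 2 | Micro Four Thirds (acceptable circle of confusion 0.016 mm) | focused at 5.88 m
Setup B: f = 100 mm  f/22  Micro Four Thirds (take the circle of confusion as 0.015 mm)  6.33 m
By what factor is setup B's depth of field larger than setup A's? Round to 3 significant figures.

2.48

Setup A: H = 45²/(2×0.016) + 45 ≈ 63326.2 mm; DoF = Df − Dn = 6477.3 − 5383.6 ≈ 1093.7 mm.
Setup B: H = 100²/(22×0.015) + 100 ≈ 30403.0 mm; DoF = Df − Dn = 7968.2 − 5250.5 ≈ 2717.7 mm.
Ratio = 2717.7 / 1093.7 ≈ 2.48.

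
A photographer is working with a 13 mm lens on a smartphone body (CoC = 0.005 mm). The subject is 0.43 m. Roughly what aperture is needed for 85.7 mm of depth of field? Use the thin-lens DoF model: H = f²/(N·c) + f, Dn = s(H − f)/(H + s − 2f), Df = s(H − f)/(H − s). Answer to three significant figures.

Write h = H − f = f²/(N·c). The thin-lens limits are Dn = s·h/(h + (s−f)) and Df = s·h/(h − (s−f)), so DoF = Df − Dn = 2·s·(s−f)·h / (h² − (s−f)²).
That is a quadratic in h: DoF·h² − 2·s·(s−f)·h − DoF·(s−f)² = 0 ⇒ h = (s−f)·(s + √(s² + DoF²)) / DoF = 417 × (430 + √(430² + 85.7²)) / 85.7 = 417 × (430 + 438.457) / 85.7 ≈ 4225.7 mm.
Then N = f²/(c·h) = 13² / (0.005 × 4225.7) = 169 / 21.129 ≈ 8.

f/8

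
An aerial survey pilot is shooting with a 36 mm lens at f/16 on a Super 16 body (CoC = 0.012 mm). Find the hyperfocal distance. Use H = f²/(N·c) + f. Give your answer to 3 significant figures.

6.79 m

Hyperfocal distance H = f²/(N·c) + f = 36²/(16 × 0.012) + 36 = 1296/0.192 + 36 ≈ 6786.0 mm ≈ 6.79 m.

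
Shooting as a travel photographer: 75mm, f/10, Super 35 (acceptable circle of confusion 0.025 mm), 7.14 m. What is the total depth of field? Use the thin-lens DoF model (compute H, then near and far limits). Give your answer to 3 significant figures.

4.97 m

Hyperfocal distance H = f²/(N·c) + f = 75²/(10 × 0.025) + 75 = 5625/0.25 + 75 ≈ 22575.0 mm ≈ 22.57 m.
Near limit Dn = s·(H − f)/(H + s − 2f) = 7140 × (22575.0 − 75) / (22575.0 + 7140 − 2 × 75) = 7140 × 22500.0 / 29565.0 ≈ 5433.8 mm.
Far limit Df = s·(H − f)/(H − s) = 7140 × (22575.0 − 75) / (22575.0 − 7140) = 7140 × 22500.0 / 15435.0 ≈ 10408.2 mm.
Depth of field = Df − Dn = 10408.2 − 5433.8 ≈ 4974.4 mm ≈ 4.97 m.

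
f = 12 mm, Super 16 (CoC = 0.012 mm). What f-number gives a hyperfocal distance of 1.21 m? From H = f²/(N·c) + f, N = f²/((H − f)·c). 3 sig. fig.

f/10

Rearrange H = f²/(N·c) + f for N: N = f² / ((H − f)·c).
N = 12² / ((1210 − 12) × 0.012) = 144 / 14.38 ≈ 10.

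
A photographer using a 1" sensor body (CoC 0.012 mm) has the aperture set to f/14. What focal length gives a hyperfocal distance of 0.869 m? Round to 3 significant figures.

12.0 mm

From H = f²/(N·c) + f, with f ≪ H: f ≈ √(H·N·c) = √(869 × 14 × 0.012) = √145.99 ≈ 12.08 mm.
Exact: f² + N·c·f − N·c·H = 0 ⇒ f = (−N·c + √((N·c)² + 4·N·c·H))/2 = (−0.168 + √584.00)/2 ≈ 11.999 mm ≈ 12.0 mm.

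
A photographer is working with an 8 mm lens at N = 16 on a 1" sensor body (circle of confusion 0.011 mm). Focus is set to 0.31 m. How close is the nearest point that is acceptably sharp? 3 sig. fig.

169 mm

Hyperfocal distance H = f²/(N·c) + f = 8²/(16 × 0.011) + 8 = 64/0.176 + 8 ≈ 371.6 mm ≈ 0.372 m.
Near limit Dn = s·(H − f)/(H + s − 2f) = 310 × (371.6 − 8) / (371.6 + 310 − 2 × 8) = 310 × 363.6 / 665.6 ≈ 169.35 mm.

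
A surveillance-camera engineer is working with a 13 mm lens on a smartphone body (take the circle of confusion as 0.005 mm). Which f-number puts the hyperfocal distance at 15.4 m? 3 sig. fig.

f/2.20

Rearrange H = f²/(N·c) + f for N: N = f² / ((H − f)·c).
N = 13² / ((15400 − 13) × 0.005) = 169 / 76.94 ≈ 2.20.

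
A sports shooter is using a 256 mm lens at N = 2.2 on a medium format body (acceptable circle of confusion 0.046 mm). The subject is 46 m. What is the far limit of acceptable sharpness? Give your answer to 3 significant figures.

49.5 m

Hyperfocal distance H = f²/(N·c) + f = 256²/(2.2 × 0.046) + 256 = 65536/0.1012 + 256 ≈ 647844.9 mm ≈ 647.8 m.
Far limit Df = s·(H − f)/(H − s) = 46000 × (647844.9 − 256) / (647844.9 − 46000) = 46000 × 647588.9 / 601844.9 ≈ 49496 mm ≈ 49.5 m.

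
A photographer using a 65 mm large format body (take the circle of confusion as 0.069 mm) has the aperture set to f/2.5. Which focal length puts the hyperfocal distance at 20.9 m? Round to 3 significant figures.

From H = f²/(N·c) + f, with f ≪ H: f ≈ √(H·N·c) = √(20900 × 2.5 × 0.069) = √3605.3 ≈ 60.04 mm.
The +f correction barely moves this — solving exactly, f² + N·c·f − N·c·H = 0 ⇒ f = (−N·c + √((N·c)² + 4·N·c·H))/2 = (−0.1725 + √14421)/2 ≈ 59.958 mm, so f ≈ 60.0 mm.

60.0 mm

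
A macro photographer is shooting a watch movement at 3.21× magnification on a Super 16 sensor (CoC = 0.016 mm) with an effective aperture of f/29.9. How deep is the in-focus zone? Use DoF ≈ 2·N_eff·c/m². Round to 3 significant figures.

0.0929 mm

At magnification m, DoF ≈ 2·N_eff·c/m² = 2 × 29.9 × 0.016 / 3.21² = 0.9568 / 10.3 ≈ 0.0929 mm.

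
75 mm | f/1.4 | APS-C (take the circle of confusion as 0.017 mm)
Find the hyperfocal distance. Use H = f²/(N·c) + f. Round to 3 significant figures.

236 m

Hyperfocal distance H = f²/(N·c) + f = 75²/(1.4 × 0.017) + 75 = 5625/0.0238 + 75 ≈ 236419.5 mm ≈ 236 m.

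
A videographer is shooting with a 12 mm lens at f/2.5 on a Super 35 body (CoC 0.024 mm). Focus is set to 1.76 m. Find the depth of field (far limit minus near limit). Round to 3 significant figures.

Hyperfocal distance H = f²/(N·c) + f = 12²/(2.5 × 0.024) + 12 = 144/0.06 + 12 ≈ 2412.0 mm ≈ 2.412 m.
Near limit Dn = s·(H − f)/(H + s − 2f) = 1760 × (2412.0 − 12) / (2412.0 + 1760 − 2 × 12) = 1760 × 2400.0 / 4148.0 ≈ 1018.3 mm.
Far limit Df = s·(H − f)/(H − s) = 1760 × (2412.0 − 12) / (2412.0 − 1760) = 1760 × 2400.0 / 652.0 ≈ 6478.5 mm.
Depth of field = Df − Dn = 6478.5 − 1018.3 ≈ 5460.2 mm ≈ 5.46 m.

5.46 m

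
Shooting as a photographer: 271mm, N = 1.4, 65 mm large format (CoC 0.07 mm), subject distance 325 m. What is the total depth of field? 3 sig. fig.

347 m

Hyperfocal distance H = f²/(N·c) + f = 271²/(1.4 × 0.07) + 271 = 73441/0.098 + 271 ≈ 749669.0 mm ≈ 749.7 m.
Near limit Dn = s·(H − f)/(H + s − 2f) = 325000 × (749669.0 − 271) / (749669.0 + 325000 − 2 × 271) = 325000 × 749398.0 / 1074127.0 ≈ 226746 mm.
Far limit Df = s·(H − f)/(H − s) = 325000 × (749669.0 − 271) / (749669.0 − 325000) = 325000 × 749398.0 / 424669.0 ≈ 573516 mm.
Depth of field = Df − Dn = 573516 − 226746 ≈ 346770 mm ≈ 347 m.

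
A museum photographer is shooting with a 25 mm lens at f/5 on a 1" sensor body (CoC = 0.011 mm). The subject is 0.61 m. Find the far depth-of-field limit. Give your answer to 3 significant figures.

Hyperfocal distance H = f²/(N·c) + f = 25²/(5 × 0.011) + 25 = 625/0.055 + 25 ≈ 11388.6 mm ≈ 11.39 m.
Far limit Df = s·(H − f)/(H − s) = 610 × (11388.6 − 25) / (11388.6 − 610) = 610 × 11363.6 / 10778.6 ≈ 643.11 mm ≈ 0.643 m.

0.643 m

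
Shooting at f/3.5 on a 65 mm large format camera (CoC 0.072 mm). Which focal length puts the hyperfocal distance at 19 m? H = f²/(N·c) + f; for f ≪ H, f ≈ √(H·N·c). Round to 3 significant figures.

From H = f²/(N·c) + f, with f ≪ H: f ≈ √(H·N·c) = √(19000 × 3.5 × 0.072) = √4788.0 ≈ 69.20 mm.
Exact: f² + N·c·f − N·c·H = 0 ⇒ f = (−N·c + √((N·c)² + 4·N·c·H))/2 = (−0.252 + √19152)/2 ≈ 69.069 mm ≈ 69.1 mm.

69.1 mm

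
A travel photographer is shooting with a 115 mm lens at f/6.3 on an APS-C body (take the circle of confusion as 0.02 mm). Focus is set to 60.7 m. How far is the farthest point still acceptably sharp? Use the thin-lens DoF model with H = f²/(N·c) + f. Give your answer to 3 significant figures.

144 m

Hyperfocal distance H = f²/(N·c) + f = 115²/(6.3 × 0.02) + 115 = 13225/0.126 + 115 ≈ 105075.3 mm ≈ 105.1 m.
Far limit Df = s·(H − f)/(H − s) = 60700 × (105075.3 − 115) / (105075.3 − 60700) = 60700 × 104960.3 / 44375.3 ≈ 143573 mm ≈ 144 m.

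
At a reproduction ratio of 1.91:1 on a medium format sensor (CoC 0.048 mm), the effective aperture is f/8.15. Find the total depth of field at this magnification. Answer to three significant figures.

At magnification m, DoF ≈ 2·N_eff·c/m² = 2 × 8.15 × 0.048 / 1.91² = 0.7824 / 3.648 ≈ 0.214 mm.

0.214 mm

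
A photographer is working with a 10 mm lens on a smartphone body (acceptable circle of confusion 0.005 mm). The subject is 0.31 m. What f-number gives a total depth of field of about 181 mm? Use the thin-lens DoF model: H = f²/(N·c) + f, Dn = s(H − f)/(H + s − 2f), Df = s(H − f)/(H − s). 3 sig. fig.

Write h = H − f = f²/(N·c). The thin-lens limits are Dn = s·h/(h + (s−f)) and Df = s·h/(h − (s−f)), so DoF = Df − Dn = 2·s·(s−f)·h / (h² − (s−f)²).
That is a quadratic in h: DoF·h² − 2·s·(s−f)·h − DoF·(s−f)² = 0 ⇒ h = (s−f)·(s + √(s² + DoF²)) / DoF = 300 × (310 + √(310² + 181²)) / 181 = 300 × (310 + 358.972) / 181 ≈ 1108.8 mm.
Then N = f²/(c·h) = 10² / (0.005 × 1108.8) = 100 / 5.5440 ≈ 18.

f/18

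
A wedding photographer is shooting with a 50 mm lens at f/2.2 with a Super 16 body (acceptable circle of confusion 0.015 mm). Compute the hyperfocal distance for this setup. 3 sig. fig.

Hyperfocal distance H = f²/(N·c) + f = 50²/(2.2 × 0.015) + 50 = 2500/0.033 + 50 ≈ 75807.6 mm ≈ 75.8 m.

75.8 m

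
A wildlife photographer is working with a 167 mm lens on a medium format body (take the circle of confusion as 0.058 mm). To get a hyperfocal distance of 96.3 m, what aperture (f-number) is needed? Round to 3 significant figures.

Rearrange H = f²/(N·c) + f for N: N = f² / ((H − f)·c).
N = 167² / ((96300 − 167) × 0.058) = 27889 / 5576 ≈ 5.

f/5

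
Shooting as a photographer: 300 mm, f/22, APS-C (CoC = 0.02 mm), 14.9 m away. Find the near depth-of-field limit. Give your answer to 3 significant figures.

13.9 m

Hyperfocal distance H = f²/(N·c) + f = 300²/(22 × 0.02) + 300 = 90000/0.44 + 300 ≈ 204845.5 mm ≈ 204.8 m.
Near limit Dn = s·(H − f)/(H + s − 2f) = 14900 × (204845.5 − 300) / (204845.5 + 14900 − 2 × 300) = 14900 × 204545.5 / 219145.5 ≈ 13907 mm ≈ 13.9 m.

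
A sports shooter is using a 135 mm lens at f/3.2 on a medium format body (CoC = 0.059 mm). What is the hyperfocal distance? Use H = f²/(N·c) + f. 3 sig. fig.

96.7 m

Hyperfocal distance H = f²/(N·c) + f = 135²/(3.2 × 0.059) + 135 = 18225/0.1888 + 135 ≈ 96665.7 mm ≈ 96.7 m.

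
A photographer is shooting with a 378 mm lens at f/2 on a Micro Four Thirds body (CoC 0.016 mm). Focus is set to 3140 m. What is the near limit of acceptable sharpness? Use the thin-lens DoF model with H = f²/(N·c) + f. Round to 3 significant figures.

Hyperfocal distance H = f²/(N·c) + f = 378²/(2 × 0.016) + 378 = 142884/0.032 + 378 ≈ 4465503.0 mm ≈ 4466 m.
Near limit Dn = s·(H − f)/(H + s − 2f) = 3140000 × (4465503.0 − 378) / (4465503.0 + 3140000 − 2 × 378) = 3140000 × 4465125.0 / 7604747.0 ≈ 1843650 mm ≈ 1840 m.

1840 m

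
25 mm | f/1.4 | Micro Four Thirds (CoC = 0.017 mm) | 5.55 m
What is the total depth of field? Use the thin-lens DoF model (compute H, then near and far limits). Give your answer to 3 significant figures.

2.44 m

Hyperfocal distance H = f²/(N·c) + f = 25²/(1.4 × 0.017) + 25 = 625/0.0238 + 25 ≈ 26285.5 mm ≈ 26.29 m.
Near limit Dn = s·(H − f)/(H + s − 2f) = 5550 × (26285.5 − 25) / (26285.5 + 5550 − 2 × 25) = 5550 × 26260.5 / 31785.5 ≈ 4585.3 mm.
Far limit Df = s·(H − f)/(H − s) = 5550 × (26285.5 − 25) / (26285.5 − 5550) = 5550 × 26260.5 / 20735.5 ≈ 7028.8 mm.
Depth of field = Df − Dn = 7028.8 − 4585.3 ≈ 2443.5 mm ≈ 2.44 m.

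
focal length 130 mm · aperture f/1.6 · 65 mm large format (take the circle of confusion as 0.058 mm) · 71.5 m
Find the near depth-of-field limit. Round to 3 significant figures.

51.4 m

Hyperfocal distance H = f²/(N·c) + f = 130²/(1.6 × 0.058) + 130 = 16900/0.0928 + 130 ≈ 182242.1 mm ≈ 182.2 m.
Near limit Dn = s·(H − f)/(H + s − 2f) = 71500 × (182242.1 − 130) / (182242.1 + 71500 − 2 × 130) = 71500 × 182112.1 / 253482.1 ≈ 51369 mm ≈ 51.4 m.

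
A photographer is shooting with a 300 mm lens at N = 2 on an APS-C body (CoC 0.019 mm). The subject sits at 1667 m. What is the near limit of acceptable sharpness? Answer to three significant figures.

978 m

Hyperfocal distance H = f²/(N·c) + f = 300²/(2 × 0.019) + 300 = 90000/0.038 + 300 ≈ 2368721.1 mm ≈ 2369 m.
Near limit Dn = s·(H − f)/(H + s − 2f) = 1667000 × (2368721.1 − 300) / (2368721.1 + 1667000 − 2 × 300) = 1667000 × 2368421.1 / 4035121.1 ≈ 978448 mm ≈ 978 m.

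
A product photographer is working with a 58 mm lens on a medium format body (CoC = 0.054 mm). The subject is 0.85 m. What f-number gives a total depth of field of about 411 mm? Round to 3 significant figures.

f/18

Write h = H − f = f²/(N·c). The thin-lens limits are Dn = s·h/(h + (s−f)) and Df = s·h/(h − (s−f)), so DoF = Df − Dn = 2·s·(s−f)·h / (h² − (s−f)²).
That is a quadratic in h: DoF·h² − 2·s·(s−f)·h − DoF·(s−f)² = 0 ⇒ h = (s−f)·(s + √(s² + DoF²)) / DoF = 792 × (850 + √(850² + 411²)) / 411 = 792 × (850 + 944.151) / 411 ≈ 3457.3 mm.
Then N = f²/(c·h) = 58² / (0.054 × 3457.3) = 3364 / 186.70 ≈ 18.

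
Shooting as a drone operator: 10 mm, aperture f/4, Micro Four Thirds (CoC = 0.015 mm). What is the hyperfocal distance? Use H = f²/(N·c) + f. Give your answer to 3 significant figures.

Hyperfocal distance H = f²/(N·c) + f = 10²/(4 × 0.015) + 10 = 100/0.06 + 10 ≈ 1676.7 mm ≈ 1.68 m.

1.68 m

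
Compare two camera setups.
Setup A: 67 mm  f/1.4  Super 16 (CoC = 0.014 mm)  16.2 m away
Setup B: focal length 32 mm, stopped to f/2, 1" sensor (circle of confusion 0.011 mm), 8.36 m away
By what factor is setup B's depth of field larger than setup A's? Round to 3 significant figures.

Setup A: H = 67²/(1.4×0.014) + 67 ≈ 229097.6 mm; DoF = Df − Dn = 17427.6 − 15134.0 ≈ 2293.6 mm.
Setup B: H = 32²/(2×0.011) + 32 ≈ 46577.5 mm; DoF = Df − Dn = 10181.7 − 7091.2 ≈ 3090.5 mm.
Ratio = 3090.5 / 2293.6 ≈ 1.35.

1.35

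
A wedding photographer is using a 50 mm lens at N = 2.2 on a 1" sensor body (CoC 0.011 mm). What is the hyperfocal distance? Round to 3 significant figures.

103 m

Hyperfocal distance H = f²/(N·c) + f = 50²/(2.2 × 0.011) + 50 = 2500/0.0242 + 50 ≈ 103355.8 mm ≈ 103 m.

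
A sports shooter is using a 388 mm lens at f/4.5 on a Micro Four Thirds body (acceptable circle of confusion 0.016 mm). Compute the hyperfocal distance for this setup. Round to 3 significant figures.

Hyperfocal distance H = f²/(N·c) + f = 388²/(4.5 × 0.016) + 388 = 150544/0.072 + 388 ≈ 2091276.9 mm ≈ 2090 m.

2090 m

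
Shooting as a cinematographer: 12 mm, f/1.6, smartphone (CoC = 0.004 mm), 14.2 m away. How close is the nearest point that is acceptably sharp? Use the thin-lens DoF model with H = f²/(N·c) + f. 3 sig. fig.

8.71 m

Hyperfocal distance H = f²/(N·c) + f = 12²/(1.6 × 0.004) + 12 = 144/0.0064 + 12 ≈ 22512.0 mm ≈ 22.51 m.
Near limit Dn = s·(H − f)/(H + s − 2f) = 14200 × (22512.0 − 12) / (22512.0 + 14200 − 2 × 12) = 14200 × 22500.0 / 36688.0 ≈ 8708.6 mm ≈ 8.71 m.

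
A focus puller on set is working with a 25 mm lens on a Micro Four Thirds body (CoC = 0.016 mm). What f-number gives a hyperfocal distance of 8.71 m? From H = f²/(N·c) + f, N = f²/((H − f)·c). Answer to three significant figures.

Rearrange H = f²/(N·c) + f for N: N = f² / ((H − f)·c).
N = 25² / ((8710 − 25) × 0.016) = 625 / 139.0 ≈ 4.50.

f/4.50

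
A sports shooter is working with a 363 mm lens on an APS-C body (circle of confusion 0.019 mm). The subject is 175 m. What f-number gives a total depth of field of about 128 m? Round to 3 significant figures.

f/13

Write h = H − f = f²/(N·c). The thin-lens limits are Dn = s·h/(h + (s−f)) and Df = s·h/(h − (s−f)), so DoF = Df − Dn = 2·s·(s−f)·h / (h² − (s−f)²).
That is a quadratic in h: DoF·h² − 2·s·(s−f)·h − DoF·(s−f)² = 0 ⇒ h = (s−f)·(s + √(s² + DoF²)) / DoF = 174637 × (175000 + √(175000² + 128000²)) / 128000 = 174637 × (175000 + 216816) / 128000 ≈ 534574 mm.
Then N = f²/(c·h) = 363² / (0.019 × 534574) = 131769 / 10157 ≈ 13.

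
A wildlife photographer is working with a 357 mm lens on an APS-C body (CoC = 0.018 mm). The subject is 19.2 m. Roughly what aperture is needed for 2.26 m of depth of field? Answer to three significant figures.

Write h = H − f = f²/(N·c). The thin-lens limits are Dn = s·h/(h + (s−f)) and Df = s·h/(h − (s−f)), so DoF = Df − Dn = 2·s·(s−f)·h / (h² − (s−f)²).
That is a quadratic in h: DoF·h² − 2·s·(s−f)·h − DoF·(s−f)² = 0 ⇒ h = (s−f)·(s + √(s² + DoF²)) / DoF = 18843 × (19200 + √(19200² + 2260²)) / 2260 = 18843 × (19200 + 19332.6) / 2260 ≈ 321269 mm.
Then N = f²/(c·h) = 357² / (0.018 × 321269) = 127449 / 5782.8 ≈ 22.

f/22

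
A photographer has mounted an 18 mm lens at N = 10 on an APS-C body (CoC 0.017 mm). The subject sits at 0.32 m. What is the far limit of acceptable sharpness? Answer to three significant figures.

Hyperfocal distance H = f²/(N·c) + f = 18²/(10 × 0.017) + 18 = 324/0.17 + 18 ≈ 1923.9 mm ≈ 1.924 m.
Far limit Df = s·(H − f)/(H − s) = 320 × (1923.9 − 18) / (1923.9 − 320) = 320 × 1905.9 / 1603.9 ≈ 380.25 mm.

380 mm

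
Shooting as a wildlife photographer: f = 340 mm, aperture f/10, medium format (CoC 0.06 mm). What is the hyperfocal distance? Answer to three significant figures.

Hyperfocal distance H = f²/(N·c) + f = 340²/(10 × 0.06) + 340 = 115600/0.6 + 340 ≈ 193006.7 mm ≈ 193 m.

193 m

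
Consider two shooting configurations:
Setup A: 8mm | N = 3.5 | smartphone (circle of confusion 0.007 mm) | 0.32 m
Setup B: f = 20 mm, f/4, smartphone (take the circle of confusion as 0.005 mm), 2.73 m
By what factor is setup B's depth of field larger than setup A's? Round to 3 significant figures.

9.72

Setup A: H = 8²/(3.5×0.007) + 8 ≈ 2620.2 mm; DoF = Df − Dn = 363.404 − 285.858 ≈ 77.546 mm.
Setup B: H = 20²/(4×0.005) + 20 ≈ 20020.0 mm; DoF = Df − Dn = 3157.89 − 2404.23 ≈ 753.66 mm.
Ratio = 753.66 / 77.546 ≈ 9.72.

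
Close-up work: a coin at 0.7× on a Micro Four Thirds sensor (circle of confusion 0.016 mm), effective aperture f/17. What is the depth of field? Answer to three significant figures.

1.11 mm

At magnification m, DoF ≈ 2·N_eff·c/m² = 2 × 17 × 0.016 / 0.7² = 0.544 / 0.49 ≈ 1.11 mm.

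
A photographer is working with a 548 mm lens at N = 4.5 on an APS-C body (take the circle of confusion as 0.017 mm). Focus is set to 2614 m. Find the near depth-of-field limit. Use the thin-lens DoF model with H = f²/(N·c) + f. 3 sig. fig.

1570 m

Hyperfocal distance H = f²/(N·c) + f = 548²/(4.5 × 0.017) + 548 = 300304/0.0765 + 548 ≈ 3926090.5 mm ≈ 3926 m.
Near limit Dn = s·(H − f)/(H + s − 2f) = 2614000 × (3926090.5 − 548) / (3926090.5 + 2614000 − 2 × 548) = 2614000 × 3925542.5 / 6538994.5 ≈ 1569258 mm ≈ 1570 m.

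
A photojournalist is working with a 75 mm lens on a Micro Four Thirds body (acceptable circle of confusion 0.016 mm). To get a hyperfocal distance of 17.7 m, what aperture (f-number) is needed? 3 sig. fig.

f/19.9

Rearrange H = f²/(N·c) + f for N: N = f² / ((H − f)·c).
N = 75² / ((17700 − 75) × 0.016) = 5625 / 282.0 ≈ 19.9.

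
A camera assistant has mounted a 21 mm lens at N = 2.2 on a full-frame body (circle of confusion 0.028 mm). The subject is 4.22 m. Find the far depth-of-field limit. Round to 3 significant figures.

10.2 m

Hyperfocal distance H = f²/(N·c) + f = 21²/(2.2 × 0.028) + 21 = 441/0.0616 + 21 ≈ 7180.1 mm ≈ 7.180 m.
Far limit Df = s·(H − f)/(H − s) = 4220 × (7180.1 − 21) / (7180.1 − 4220) = 4220 × 7159.1 / 2960.1 ≈ 10206 mm ≈ 10.2 m.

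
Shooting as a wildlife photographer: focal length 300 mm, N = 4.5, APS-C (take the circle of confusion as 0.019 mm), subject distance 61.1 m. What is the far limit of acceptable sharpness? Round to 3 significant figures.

Hyperfocal distance H = f²/(N·c) + f = 300²/(4.5 × 0.019) + 300 = 90000/0.0855 + 300 ≈ 1052931.6 mm ≈ 1053 m.
Far limit Df = s·(H − f)/(H − s) = 61100 × (1052931.6 − 300) / (1052931.6 − 61100) = 61100 × 1052631.6 / 991831.6 ≈ 64845 mm ≈ 64.8 m.

64.8 m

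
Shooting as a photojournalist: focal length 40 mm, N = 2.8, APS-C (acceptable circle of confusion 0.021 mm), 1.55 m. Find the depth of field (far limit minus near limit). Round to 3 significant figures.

Hyperfocal distance H = f²/(N·c) + f = 40²/(2.8 × 0.021) + 40 = 1600/0.0588 + 40 ≈ 27250.9 mm ≈ 27.25 m.
Near limit Dn = s·(H − f)/(H + s − 2f) = 1550 × (27250.9 − 40) / (27250.9 + 1550 − 2 × 40) = 1550 × 27210.9 / 28720.9 ≈ 1468.51 mm.
Far limit Df = s·(H − f)/(H − s) = 1550 × (27250.9 − 40) / (27250.9 − 1550) = 1550 × 27210.9 / 25700.9 ≈ 1641.07 mm.
Depth of field = Df − Dn = 1641.07 − 1468.51 ≈ 172.56 mm.

173 mm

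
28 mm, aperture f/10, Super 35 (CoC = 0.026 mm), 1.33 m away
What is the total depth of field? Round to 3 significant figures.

Hyperfocal distance H = f²/(N·c) + f = 28²/(10 × 0.026) + 28 = 784/0.26 + 28 ≈ 3043.4 mm ≈ 3.043 m.
Near limit Dn = s·(H − f)/(H + s − 2f) = 1330 × (3043.4 − 28) / (3043.4 + 1330 − 2 × 28) = 1330 × 3015.4 / 4317.4 ≈ 928.9 mm.
Far limit Df = s·(H − f)/(H − s) = 1330 × (3043.4 − 28) / (3043.4 − 1330) = 1330 × 3015.4 / 1713.4 ≈ 2340.7 mm.
Depth of field = Df − Dn = 2340.7 − 928.9 ≈ 1411.8 mm ≈ 1.41 m.

1.41 m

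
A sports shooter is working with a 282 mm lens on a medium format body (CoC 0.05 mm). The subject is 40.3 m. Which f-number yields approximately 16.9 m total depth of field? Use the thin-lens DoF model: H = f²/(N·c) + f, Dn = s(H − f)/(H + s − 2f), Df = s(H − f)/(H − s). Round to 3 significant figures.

f/8

Write h = H − f = f²/(N·c). The thin-lens limits are Dn = s·h/(h + (s−f)) and Df = s·h/(h − (s−f)), so DoF = Df − Dn = 2·s·(s−f)·h / (h² − (s−f)²).
That is a quadratic in h: DoF·h² − 2·s·(s−f)·h − DoF·(s−f)² = 0 ⇒ h = (s−f)·(s + √(s² + DoF²)) / DoF = 40018 × (40300 + √(40300² + 16900²)) / 16900 = 40018 × (40300 + 43700.1) / 16900 ≈ 198906 mm.
Then N = f²/(c·h) = 282² / (0.05 × 198906) = 79524 / 9945.3 ≈ 8.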